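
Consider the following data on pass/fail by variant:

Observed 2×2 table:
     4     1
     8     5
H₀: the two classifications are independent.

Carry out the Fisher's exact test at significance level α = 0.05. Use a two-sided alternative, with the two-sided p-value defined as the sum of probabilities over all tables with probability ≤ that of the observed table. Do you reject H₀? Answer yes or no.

reject H₀: no

Margins: r₁=5, r₂=13, c₁=12, c₂=6, n=18
p_obs = C(5,4)·C(13,8)/C(18,12); sum pmf over tables with pmf ≤ p_obs
p-value (two-sided) = 0.61485
At α=0.05: p ≥ α → fail to reject H₀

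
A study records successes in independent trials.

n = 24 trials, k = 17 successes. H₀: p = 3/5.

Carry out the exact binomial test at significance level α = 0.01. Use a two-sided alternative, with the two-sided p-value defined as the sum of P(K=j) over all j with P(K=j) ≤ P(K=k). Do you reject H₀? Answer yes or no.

reject H₀: no

Exact binomial: n=24, k=17, p₀=3/5=0.6000
P(X=j) = C(n,j)·p₀^j·(1−p₀)^(n−j); p = Σ P(X=j) over j with P(X=j) ≤ P(X=17)
p-value (two-sided) = 0.30621
At α=0.01: p ≥ α → fail to reject H₀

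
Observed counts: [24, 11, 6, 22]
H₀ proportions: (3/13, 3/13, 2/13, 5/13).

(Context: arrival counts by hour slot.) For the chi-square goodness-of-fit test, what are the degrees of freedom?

df = k − 1 = 4 − 1 = 3

degrees of freedom = 3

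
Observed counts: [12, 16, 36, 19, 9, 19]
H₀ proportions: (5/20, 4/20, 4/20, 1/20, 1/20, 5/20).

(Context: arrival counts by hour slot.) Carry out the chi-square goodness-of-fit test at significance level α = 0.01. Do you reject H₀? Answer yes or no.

reject H₀: yes

n = 111; E_i = n·p_i = [27.75, 22.20, 22.20, 5.55, 5.55, 27.75]
χ² = (12−27.75)²/27.75 + (16−22.20)²/22.20 + (36−22.20)²/22.20 + (19−5.55)²/5.55 + (9−5.55)²/5.55 + (19−27.75)²/27.75 = 56.7477
df = 5
p-value (upper-tail) = 0.00000
At α=0.01: p < α → reject H₀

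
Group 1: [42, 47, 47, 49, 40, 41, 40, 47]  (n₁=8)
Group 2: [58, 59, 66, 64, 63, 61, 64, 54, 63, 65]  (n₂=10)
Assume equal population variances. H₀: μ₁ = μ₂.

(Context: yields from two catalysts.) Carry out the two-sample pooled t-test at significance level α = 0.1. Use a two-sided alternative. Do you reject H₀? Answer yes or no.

reject H₀: yes

x̄₁=44.125, s₁=3.720, n₁=8
x̄₂=61.700, s₂=3.713, n₂=10
s_p² = [7·3.720² + 9·3.713²]/16 = 13.8109
SE = √(s_p²·(1/8+1/10)) = 1.7628
t = (44.125−61.700)/1.7628 = -9.9699
df = 16
p-value (two-sided) = 0.00000
At α=0.1: p < α → reject H₀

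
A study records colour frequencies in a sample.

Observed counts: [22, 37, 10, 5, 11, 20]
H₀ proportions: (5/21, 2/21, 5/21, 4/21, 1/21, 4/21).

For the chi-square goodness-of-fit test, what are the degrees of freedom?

degrees of freedom = 5

df = k − 1 = 6 − 1 = 5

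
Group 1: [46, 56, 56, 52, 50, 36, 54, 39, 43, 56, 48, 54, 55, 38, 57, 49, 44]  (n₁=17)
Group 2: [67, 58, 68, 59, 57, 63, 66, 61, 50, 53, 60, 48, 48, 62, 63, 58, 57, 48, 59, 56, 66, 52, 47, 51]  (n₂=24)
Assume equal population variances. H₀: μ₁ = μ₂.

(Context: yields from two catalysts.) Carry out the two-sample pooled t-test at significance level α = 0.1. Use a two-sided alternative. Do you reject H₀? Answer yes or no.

x̄₁=49.000, s₁=6.928, n₁=17
x̄₂=57.375, s₂=6.533, n₂=24
s_p² = [16·6.928² + 23·6.533²]/39 = 44.8622
SE = √(s_p²·(1/17+1/24)) = 2.1233
t = (49.000−57.375)/2.1233 = -3.9444
df = 39
p-value (two-sided) = 0.00032
At α=0.1: p < α → reject H₀

reject H₀: yes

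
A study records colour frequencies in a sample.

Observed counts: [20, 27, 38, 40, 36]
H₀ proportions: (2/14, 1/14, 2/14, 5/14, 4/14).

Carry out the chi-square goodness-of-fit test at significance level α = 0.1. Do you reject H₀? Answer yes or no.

n = 161; E_i = n·p_i = [23.00, 11.50, 23.00, 57.50, 46.00]
χ² = (20−23.00)²/23.00 + (27−11.50)²/11.50 + (38−23.00)²/23.00 + (40−57.50)²/57.50 + (36−46.00)²/46.00 = 38.5652
df = 4
p-value (upper-tail) = 0.00000
At α=0.1: p < α → reject H₀

reject H₀: yes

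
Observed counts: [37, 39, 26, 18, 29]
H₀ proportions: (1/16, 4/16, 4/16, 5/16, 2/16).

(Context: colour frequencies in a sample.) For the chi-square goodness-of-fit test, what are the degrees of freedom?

df = k − 1 = 5 − 1 = 4

degrees of freedom = 4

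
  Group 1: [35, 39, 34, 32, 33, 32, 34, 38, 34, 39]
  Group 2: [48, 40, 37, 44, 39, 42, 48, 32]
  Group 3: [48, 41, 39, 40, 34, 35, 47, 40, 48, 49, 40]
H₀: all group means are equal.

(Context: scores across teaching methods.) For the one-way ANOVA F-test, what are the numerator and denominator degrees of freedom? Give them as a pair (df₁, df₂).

k = 3 groups, N = 29 total
df = (k−1, N−k) = (3−1, 29−3) = (2, 26)

degrees of freedom = [2, 26]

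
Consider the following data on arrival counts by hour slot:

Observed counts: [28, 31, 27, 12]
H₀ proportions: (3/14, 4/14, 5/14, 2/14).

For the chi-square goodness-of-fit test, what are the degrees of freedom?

df = k − 1 = 4 − 1 = 3

degrees of freedom = 3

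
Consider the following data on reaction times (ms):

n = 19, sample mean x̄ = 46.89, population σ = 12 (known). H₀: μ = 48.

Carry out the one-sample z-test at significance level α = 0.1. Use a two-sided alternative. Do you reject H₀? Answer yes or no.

reject H₀: no

SE = σ/√n = 12/√19 = 2.7530
z = (x̄−μ₀)/SE = (46.89−48)/2.7530 = -0.4032
p-value (two-sided) = 0.68680
At α=0.1: p ≥ α → fail to reject H₀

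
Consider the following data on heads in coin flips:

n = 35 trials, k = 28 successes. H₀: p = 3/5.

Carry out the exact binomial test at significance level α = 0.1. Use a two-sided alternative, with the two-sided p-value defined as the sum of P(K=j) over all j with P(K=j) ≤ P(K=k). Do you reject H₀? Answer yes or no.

reject H₀: yes

Exact binomial: n=35, k=28, p₀=3/5=0.6000
P(X=j) = C(n,j)·p₀^j·(1−p₀)^(n−j); p = Σ P(X=j) over j with P(X=j) ≤ P(X=28)
p-value (two-sided) = 0.01543
At α=0.1: p < α → reject H₀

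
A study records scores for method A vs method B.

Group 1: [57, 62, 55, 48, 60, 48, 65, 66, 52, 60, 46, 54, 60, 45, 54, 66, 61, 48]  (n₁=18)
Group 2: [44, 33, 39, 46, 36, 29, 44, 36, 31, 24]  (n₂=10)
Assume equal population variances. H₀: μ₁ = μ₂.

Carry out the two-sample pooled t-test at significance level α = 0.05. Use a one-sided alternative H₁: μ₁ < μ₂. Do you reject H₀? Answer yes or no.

x̄₁=55.944, s₁=6.983, n₁=18
x̄₂=36.200, s₂=7.177, n₂=10
s_p² = [17·6.983² + 9·7.177²]/26 = 49.7132
SE = √(s_p²·(1/18+1/10)) = 2.7809
t = (55.944−36.200)/2.7809 = 7.1001
df = 26
p-value (one-sided, H₁ less) = 1.00000
At α=0.05: p ≥ α → fail to reject H₀

reject H₀: no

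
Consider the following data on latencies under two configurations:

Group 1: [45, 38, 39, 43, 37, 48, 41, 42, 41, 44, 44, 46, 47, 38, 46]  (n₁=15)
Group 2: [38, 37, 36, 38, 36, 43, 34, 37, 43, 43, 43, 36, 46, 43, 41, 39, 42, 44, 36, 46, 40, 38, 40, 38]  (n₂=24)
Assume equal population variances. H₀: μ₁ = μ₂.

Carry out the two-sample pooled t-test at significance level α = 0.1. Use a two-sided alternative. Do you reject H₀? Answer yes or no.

reject H₀: yes

x̄₁=42.600, s₁=3.521, n₁=15
x̄₂=39.875, s₂=3.443, n₂=24
s_p² = [14·3.521² + 23·3.443²]/37 = 12.0601
SE = √(s_p²·(1/15+1/24)) = 1.1430
t = (42.600−39.875)/1.1430 = 2.3840
df = 37
p-value (two-sided) = 0.02237
At α=0.1: p < α → reject H₀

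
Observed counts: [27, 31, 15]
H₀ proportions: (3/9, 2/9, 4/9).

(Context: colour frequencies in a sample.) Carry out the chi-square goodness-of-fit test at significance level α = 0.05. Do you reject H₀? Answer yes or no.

n = 73; E_i = n·p_i = [24.33, 16.22, 32.44]
χ² = (27−24.33)²/24.33 + (31−16.22)²/16.22 + (15−32.44)²/32.44 = 23.1336
df = 2
p-value (upper-tail) = 0.00001
At α=0.05: p < α → reject H₀

reject H₀: yes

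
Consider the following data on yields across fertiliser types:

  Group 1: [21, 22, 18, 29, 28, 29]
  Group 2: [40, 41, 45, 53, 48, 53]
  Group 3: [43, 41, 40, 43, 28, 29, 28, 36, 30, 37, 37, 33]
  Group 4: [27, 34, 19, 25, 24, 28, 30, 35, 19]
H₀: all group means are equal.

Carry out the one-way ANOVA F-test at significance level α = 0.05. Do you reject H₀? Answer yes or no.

Group means [24.50, 46.67, 35.42, 26.78], grand mean 33.121
SSB = Σnᵢ(x̄ᵢ−x̄)² = 1972.210; SSW = ΣΣ(x−x̄ᵢ)² = 897.306
MSB = 1972.210/3 = 657.4032; MSW = 897.306/29 = 30.9416
F = MSB/MSW = 21.2466
df = (3, 29)
p-value (upper-tail) = 0.00000
At α=0.05: p < α → reject H₀

reject H₀: yes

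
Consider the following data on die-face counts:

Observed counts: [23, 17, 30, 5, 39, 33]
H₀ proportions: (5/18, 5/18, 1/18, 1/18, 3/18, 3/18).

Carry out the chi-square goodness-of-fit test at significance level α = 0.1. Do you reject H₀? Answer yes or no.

n = 147; E_i = n·p_i = [40.83, 40.83, 8.17, 8.17, 24.50, 24.50]
χ² = (23−40.83)²/40.83 + (17−40.83)²/40.83 + (30−8.17)²/8.17 + (5−8.17)²/8.17 + (39−24.50)²/24.50 + (33−24.50)²/24.50 = 92.8286
df = 5
p-value (upper-tail) = 0.00000
At α=0.1: p < α → reject H₀

reject H₀: yes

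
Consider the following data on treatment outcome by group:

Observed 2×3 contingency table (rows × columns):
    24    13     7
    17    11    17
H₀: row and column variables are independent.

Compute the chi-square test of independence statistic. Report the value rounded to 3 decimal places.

test statistic = 5.518

Row totals [44, 45], col totals [41, 24, 24], n=89
χ² = (24−20.27)²/20.27 + (13−11.87)²/11.87 + (7−11.87)²/11.87 + (17−20.73)²/20.73 + (11−12.13)²/12.13 + (17−12.13)²/12.13 = 5.5179
df = 2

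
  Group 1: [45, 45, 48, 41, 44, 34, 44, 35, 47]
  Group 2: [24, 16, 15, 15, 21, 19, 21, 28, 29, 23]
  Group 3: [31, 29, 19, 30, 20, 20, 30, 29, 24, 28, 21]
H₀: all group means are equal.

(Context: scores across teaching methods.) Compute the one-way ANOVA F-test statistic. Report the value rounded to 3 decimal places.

test statistic = 49.877

Group means [42.56, 21.10, 25.55], grand mean 29.167
SSB = Σnᵢ(x̄ᵢ−x̄)² = 2408.317; SSW = ΣΣ(x−x̄ᵢ)² = 651.849
MSB = 2408.317/2 = 1204.1586; MSW = 651.849/27 = 24.1426
F = MSB/MSW = 49.8770
df = (2, 27)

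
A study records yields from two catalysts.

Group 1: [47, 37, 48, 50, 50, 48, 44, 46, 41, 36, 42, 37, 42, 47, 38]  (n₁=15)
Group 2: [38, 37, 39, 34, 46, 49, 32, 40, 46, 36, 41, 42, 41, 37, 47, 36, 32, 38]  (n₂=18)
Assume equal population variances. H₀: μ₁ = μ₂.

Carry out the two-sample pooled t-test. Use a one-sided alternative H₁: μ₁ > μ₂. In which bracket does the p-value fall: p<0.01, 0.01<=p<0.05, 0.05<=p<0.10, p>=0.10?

p-value bracket: 0.01<=p<0.05

x̄₁=43.533, s₁=4.912, n₁=15
x̄₂=39.500, s₂=5.009, n₂=18
s_p² = [14·4.912² + 17·5.009²]/31 = 24.6527
SE = √(s_p²·(1/15+1/18)) = 1.7358
t = (43.533−39.500)/1.7358 = 2.3236
df = 31
p-value (one-sided, H₁ greater) = 0.01344
→ bracket: 0.01<=p<0.05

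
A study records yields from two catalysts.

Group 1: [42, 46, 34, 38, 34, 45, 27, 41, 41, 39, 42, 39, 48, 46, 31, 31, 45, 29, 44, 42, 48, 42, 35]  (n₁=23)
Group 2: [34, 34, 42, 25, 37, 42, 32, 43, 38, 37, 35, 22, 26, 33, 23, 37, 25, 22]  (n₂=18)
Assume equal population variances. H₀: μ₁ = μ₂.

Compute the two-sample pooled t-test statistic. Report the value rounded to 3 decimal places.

test statistic = 3.334

x̄₁=39.522, s₁=6.156, n₁=23
x̄₂=32.611, s₂=7.105, n₂=18
s_p² = [22·6.156² + 17·7.105²]/39 = 43.3850
SE = √(s_p²·(1/23+1/18)) = 2.0728
t = (39.522−32.611)/2.0728 = 3.3339
df = 39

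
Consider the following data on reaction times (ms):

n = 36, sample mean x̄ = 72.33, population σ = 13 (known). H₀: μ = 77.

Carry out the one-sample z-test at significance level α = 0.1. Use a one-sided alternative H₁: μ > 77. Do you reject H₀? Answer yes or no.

SE = σ/√n = 13/√36 = 2.1667
z = (x̄−μ₀)/SE = (72.33−77)/2.1667 = -2.1554
p-value (one-sided, H₁ greater) = 0.98443
At α=0.1: p ≥ α → fail to reject H₀

reject H₀: no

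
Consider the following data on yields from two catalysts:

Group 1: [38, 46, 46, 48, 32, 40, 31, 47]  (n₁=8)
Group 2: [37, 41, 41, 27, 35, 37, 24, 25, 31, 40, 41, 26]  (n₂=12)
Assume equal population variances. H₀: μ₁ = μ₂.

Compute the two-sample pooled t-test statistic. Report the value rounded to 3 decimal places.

test statistic = 2.339

x̄₁=41.000, s₁=6.824, n₁=8
x̄₂=33.750, s₂=6.771, n₂=12
s_p² = [7·6.824² + 11·6.771²]/18 = 46.1250
SE = √(s_p²·(1/8+1/12)) = 3.0999
t = (41.000−33.750)/3.0999 = 2.3388
df = 18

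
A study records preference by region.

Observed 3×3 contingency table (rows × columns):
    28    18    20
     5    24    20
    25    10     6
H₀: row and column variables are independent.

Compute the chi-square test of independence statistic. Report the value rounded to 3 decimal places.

test statistic = 26.848

Row totals [66, 49, 41], col totals [58, 52, 46], n=156
χ² = (28−24.54)²/24.54 + (18−22.00)²/22.00 + (20−19.46)²/19.46 + (5−18.22)²/18.22 + (24−16.33)²/16.33 + (20−14.45)²/14.45 + (25−15.24)²/15.24 + (10−13.67)²/13.67 + (6−12.09)²/12.09 = 26.8478
df = 4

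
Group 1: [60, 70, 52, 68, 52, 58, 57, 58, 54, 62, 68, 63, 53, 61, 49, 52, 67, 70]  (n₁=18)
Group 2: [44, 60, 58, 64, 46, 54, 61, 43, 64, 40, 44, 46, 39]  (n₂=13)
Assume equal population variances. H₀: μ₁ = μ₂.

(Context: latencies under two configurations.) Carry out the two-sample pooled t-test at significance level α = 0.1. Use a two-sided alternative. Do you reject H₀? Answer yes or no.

x̄₁=59.667, s₁=6.877, n₁=18
x̄₂=51.000, s₂=9.372, n₂=13
s_p² = [17·6.877² + 12·9.372²]/29 = 64.0690
SE = √(s_p²·(1/18+1/13)) = 2.9134
t = (59.667−51.000)/2.9134 = 2.9748
df = 29
p-value (two-sided) = 0.00586
At α=0.1: p < α → reject H₀

reject H₀: yes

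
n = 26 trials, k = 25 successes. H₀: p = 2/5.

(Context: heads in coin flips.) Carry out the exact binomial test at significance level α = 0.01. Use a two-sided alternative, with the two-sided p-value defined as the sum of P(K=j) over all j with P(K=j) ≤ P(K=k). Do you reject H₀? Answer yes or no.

reject H₀: yes

Exact binomial: n=26, k=25, p₀=2/5=0.4000
P(X=j) = C(n,j)·p₀^j·(1−p₀)^(n−j); p = Σ P(X=j) over j with P(X=j) ≤ P(X=25)
p-value (two-sided) = 0.00000
At α=0.01: p < α → reject H₀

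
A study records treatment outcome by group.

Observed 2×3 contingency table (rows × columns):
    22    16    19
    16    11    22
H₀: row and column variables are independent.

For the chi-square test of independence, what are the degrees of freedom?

df = (r−1)(c−1) = (2−1)·(3−1) = 2

degrees of freedom = 2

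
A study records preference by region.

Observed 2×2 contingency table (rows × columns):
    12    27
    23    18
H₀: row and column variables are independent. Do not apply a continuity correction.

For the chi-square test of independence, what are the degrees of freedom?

degrees of freedom = 1

df = (r−1)(c−1) = (2−1)·(2−1) = 1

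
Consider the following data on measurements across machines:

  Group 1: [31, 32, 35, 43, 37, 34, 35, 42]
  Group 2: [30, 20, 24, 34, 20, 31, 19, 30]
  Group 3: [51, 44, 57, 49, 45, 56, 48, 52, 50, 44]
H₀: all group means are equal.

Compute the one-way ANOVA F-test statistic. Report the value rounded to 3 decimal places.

Group means [36.12, 26.00, 49.60], grand mean 38.192
SSB = Σnᵢ(x̄ᵢ−x̄)² = 2524.763; SSW = ΣΣ(x−x̄ᵢ)² = 569.275
MSB = 2524.763/2 = 1262.3817; MSW = 569.275/23 = 24.7511
F = MSB/MSW = 51.0031
df = (2, 23)

test statistic = 51.003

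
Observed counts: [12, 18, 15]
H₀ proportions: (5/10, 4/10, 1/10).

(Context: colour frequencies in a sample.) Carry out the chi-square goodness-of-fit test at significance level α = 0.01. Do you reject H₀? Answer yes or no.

reject H₀: yes

n = 45; E_i = n·p_i = [22.50, 18.00, 4.50]
χ² = (12−22.50)²/22.50 + (18−18.00)²/18.00 + (15−4.50)²/4.50 = 29.4000
df = 2
p-value (upper-tail) = 0.00000
At α=0.01: p < α → reject H₀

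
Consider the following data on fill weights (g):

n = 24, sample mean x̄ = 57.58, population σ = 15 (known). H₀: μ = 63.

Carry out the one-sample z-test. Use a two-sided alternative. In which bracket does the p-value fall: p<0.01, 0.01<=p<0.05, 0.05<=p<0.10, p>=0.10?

p-value bracket: 0.05<=p<0.10

SE = σ/√n = 15/√24 = 3.0619
z = (x̄−μ₀)/SE = (57.58−63)/3.0619 = -1.7702
p-value (two-sided) = 0.07670
→ bracket: 0.05<=p<0.10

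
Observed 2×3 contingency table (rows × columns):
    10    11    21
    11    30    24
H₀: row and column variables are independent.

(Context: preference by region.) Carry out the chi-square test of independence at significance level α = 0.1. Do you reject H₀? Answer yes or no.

Row totals [42, 65], col totals [21, 41, 45], n=107
χ² = (10−8.24)²/8.24 + (11−16.09)²/16.09 + (21−17.66)²/17.66 + (11−12.76)²/12.76 + (30−24.91)²/24.91 + (24−27.34)²/27.34 = 4.3076
df = 2
p-value (upper-tail) = 0.11604
At α=0.1: p ≥ α → fail to reject H₀

reject H₀: no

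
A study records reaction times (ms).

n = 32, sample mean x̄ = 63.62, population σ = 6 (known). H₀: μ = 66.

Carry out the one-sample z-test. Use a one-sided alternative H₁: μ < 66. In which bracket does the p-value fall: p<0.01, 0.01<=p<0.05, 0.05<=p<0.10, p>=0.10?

p-value bracket: 0.01<=p<0.05

SE = σ/√n = 6/√32 = 1.0607
z = (x̄−μ₀)/SE = (63.62−66)/1.0607 = -2.2439
p-value (one-sided, H₁ less) = 0.01242
→ bracket: 0.01<=p<0.05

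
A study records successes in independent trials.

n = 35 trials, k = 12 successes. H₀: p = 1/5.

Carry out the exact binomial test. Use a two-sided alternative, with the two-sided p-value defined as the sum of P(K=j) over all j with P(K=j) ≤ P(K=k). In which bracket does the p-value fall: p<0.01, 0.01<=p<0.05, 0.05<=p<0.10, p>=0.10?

p-value bracket: 0.05<=p<0.10

Exact binomial: n=35, k=12, p₀=1/5=0.2000
P(X=j) = C(n,j)·p₀^j·(1−p₀)^(n−j); p = Σ P(X=j) over j with P(X=j) ≤ P(X=12)
p-value (two-sided) = 0.05340
→ bracket: 0.05<=p<0.10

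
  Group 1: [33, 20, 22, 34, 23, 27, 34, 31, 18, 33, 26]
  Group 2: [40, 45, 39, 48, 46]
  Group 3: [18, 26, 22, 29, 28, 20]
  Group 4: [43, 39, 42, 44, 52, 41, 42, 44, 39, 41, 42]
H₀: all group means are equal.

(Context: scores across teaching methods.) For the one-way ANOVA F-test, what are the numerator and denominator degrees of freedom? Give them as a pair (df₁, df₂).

degrees of freedom = [3, 29]

k = 4 groups, N = 33 total
df = (k−1, N−k) = (4−1, 33−4) = (3, 29)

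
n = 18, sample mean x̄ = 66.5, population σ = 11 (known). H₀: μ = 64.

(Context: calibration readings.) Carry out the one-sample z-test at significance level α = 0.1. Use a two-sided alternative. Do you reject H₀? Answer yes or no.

SE = σ/√n = 11/√18 = 2.5927
z = (x̄−μ₀)/SE = (66.5−64)/2.5927 = 0.9642
p-value (two-sided) = 0.33493
At α=0.1: p ≥ α → fail to reject H₀

reject H₀: no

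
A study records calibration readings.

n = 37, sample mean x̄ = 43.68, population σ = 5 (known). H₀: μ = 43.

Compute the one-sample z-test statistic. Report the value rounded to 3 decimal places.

test statistic = 0.827

SE = σ/√n = 5/√37 = 0.8220
z = (x̄−μ₀)/SE = (43.68−43)/0.8220 = 0.8273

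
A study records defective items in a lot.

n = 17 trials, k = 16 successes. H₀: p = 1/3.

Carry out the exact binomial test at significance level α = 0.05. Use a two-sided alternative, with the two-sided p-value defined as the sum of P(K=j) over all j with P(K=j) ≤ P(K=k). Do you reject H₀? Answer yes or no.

Exact binomial: n=17, k=16, p₀=1/3=0.3333
P(X=j) = C(n,j)·p₀^j·(1−p₀)^(n−j); p = Σ P(X=j) over j with P(X=j) ≤ P(X=16)
p-value (two-sided) = 0.00000
At α=0.05: p < α → reject H₀

reject H₀: yes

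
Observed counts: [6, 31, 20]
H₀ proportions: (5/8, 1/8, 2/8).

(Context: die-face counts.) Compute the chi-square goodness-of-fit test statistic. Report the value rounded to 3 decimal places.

n = 57; E_i = n·p_i = [35.62, 7.12, 14.25]
χ² = (6−35.62)²/35.62 + (31−7.12)²/7.12 + (20−14.25)²/14.25 = 106.9579
df = 2

test statistic = 106.958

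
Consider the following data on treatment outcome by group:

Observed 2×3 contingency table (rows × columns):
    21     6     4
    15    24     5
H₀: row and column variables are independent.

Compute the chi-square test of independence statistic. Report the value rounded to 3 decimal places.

test statistic = 9.957

Row totals [31, 44], col totals [36, 30, 9], n=75
χ² = (21−14.88)²/14.88 + (6−12.40)²/12.40 + (4−3.72)²/3.72 + (15−21.12)²/21.12 + (24−17.60)²/17.60 + (5−5.28)²/5.28 = 9.9569
df = 2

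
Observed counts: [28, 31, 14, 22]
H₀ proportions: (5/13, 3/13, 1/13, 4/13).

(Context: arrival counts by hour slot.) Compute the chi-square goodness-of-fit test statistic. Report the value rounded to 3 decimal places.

n = 95; E_i = n·p_i = [36.54, 21.92, 7.31, 29.23]
χ² = (28−36.54)²/36.54 + (31−21.92)²/21.92 + (14−7.31)²/7.31 + (22−29.23)²/29.23 = 13.6709
df = 3

test statistic = 13.671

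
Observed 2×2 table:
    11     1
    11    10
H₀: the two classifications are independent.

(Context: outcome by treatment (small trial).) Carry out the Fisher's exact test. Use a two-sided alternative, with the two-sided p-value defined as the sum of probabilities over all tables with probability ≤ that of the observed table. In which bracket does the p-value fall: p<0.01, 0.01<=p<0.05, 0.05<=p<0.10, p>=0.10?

Margins: r₁=12, r₂=21, c₁=22, c₂=11, n=33
p_obs = C(12,11)·C(21,11)/C(33,22); sum pmf over tables with pmf ≤ p_obs
p-value (two-sided) = 0.02734
→ bracket: 0.01<=p<0.05

p-value bracket: 0.01<=p<0.05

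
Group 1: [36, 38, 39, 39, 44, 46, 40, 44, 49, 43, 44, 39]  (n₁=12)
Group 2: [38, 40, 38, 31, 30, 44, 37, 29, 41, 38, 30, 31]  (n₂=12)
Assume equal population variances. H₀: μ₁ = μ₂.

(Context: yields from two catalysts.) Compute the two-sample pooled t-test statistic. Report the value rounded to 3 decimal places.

x̄₁=41.750, s₁=3.817, n₁=12
x̄₂=35.583, s₂=5.107, n₂=12
s_p² = [11·3.817² + 11·5.107²]/22 = 20.3258
SE = √(s_p²·(1/12+1/12)) = 1.8406
t = (41.750−35.583)/1.8406 = 3.3504
df = 22

test statistic = 3.350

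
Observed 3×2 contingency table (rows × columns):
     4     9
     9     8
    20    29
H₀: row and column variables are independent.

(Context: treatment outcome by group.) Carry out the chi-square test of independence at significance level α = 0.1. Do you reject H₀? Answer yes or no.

reject H₀: no

Row totals [13, 17, 49], col totals [33, 46], n=79
χ² = (4−5.43)²/5.43 + (9−7.57)²/7.57 + (9−7.10)²/7.10 + (8−9.90)²/9.90 + (20−20.47)²/20.47 + (29−28.53)²/28.53 = 1.5374
df = 2
p-value (upper-tail) = 0.46363
At α=0.1: p ≥ α → fail to reject H₀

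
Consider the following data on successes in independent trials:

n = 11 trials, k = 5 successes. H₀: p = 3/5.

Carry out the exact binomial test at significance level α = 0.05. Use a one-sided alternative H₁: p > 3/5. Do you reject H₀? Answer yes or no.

reject H₀: no

Exact binomial: n=11, k=5, p₀=3/5=0.6000
P(X≥5) from Σ C(n,i)·p₀^i·(1−p₀)^(n−i)
p-value (one-sided, H₁ greater) = 0.90065
At α=0.05: p ≥ α → fail to reject H₀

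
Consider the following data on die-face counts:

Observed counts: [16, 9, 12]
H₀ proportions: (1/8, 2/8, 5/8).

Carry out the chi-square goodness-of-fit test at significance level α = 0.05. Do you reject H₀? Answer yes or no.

n = 37; E_i = n·p_i = [4.62, 9.25, 23.12]
χ² = (16−4.62)²/4.62 + (9−9.25)²/9.25 + (12−23.12)²/23.12 = 33.3351
df = 2
p-value (upper-tail) = 0.00000
At α=0.05: p < α → reject H₀

reject H₀: yes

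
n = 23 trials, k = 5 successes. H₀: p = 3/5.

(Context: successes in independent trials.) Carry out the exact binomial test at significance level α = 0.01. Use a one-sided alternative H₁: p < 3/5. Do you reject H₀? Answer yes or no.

reject H₀: yes

Exact binomial: n=23, k=5, p₀=3/5=0.6000
P(X≤5) from Σ C(n,i)·p₀^i·(1−p₀)^(n−i)
p-value (one-sided, H₁ less) = 0.00022
At α=0.01: p < α → reject H₀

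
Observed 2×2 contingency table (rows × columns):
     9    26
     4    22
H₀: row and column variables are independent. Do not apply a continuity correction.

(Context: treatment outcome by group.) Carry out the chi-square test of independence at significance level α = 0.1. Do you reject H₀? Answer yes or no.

Row totals [35, 26], col totals [13, 48], n=61
χ² = (9−7.46)²/7.46 + (26−27.54)²/27.54 + (4−5.54)²/5.54 + (22−20.46)²/20.46 = 0.9492
df = 1
p-value (upper-tail) = 0.32992
At α=0.1: p ≥ α → fail to reject H₀

reject H₀: no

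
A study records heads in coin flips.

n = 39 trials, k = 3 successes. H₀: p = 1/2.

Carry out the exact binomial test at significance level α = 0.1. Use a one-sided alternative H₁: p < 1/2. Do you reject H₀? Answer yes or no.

reject H₀: yes

Exact binomial: n=39, k=3, p₀=1/2=0.5000
P(X≤3) from Σ C(n,i)·p₀^i·(1−p₀)^(n−i)
p-value (one-sided, H₁ less) = 0.00000
At α=0.1: p < α → reject H₀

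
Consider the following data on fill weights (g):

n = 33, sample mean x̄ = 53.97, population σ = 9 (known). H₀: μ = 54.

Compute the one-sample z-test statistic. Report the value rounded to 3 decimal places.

SE = σ/√n = 9/√33 = 1.5667
z = (x̄−μ₀)/SE = (53.97−54)/1.5667 = -0.0191

test statistic = -0.019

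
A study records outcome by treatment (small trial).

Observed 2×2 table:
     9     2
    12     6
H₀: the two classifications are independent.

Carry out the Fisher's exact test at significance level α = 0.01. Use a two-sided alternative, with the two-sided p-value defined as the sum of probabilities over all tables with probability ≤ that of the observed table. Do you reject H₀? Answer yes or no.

reject H₀: no

Margins: r₁=11, r₂=18, c₁=21, c₂=8, n=29
p_obs = C(11,9)·C(18,12)/C(29,21); sum pmf over tables with pmf ≤ p_obs
p-value (two-sided) = 0.67063
At α=0.01: p ≥ α → fail to reject H₀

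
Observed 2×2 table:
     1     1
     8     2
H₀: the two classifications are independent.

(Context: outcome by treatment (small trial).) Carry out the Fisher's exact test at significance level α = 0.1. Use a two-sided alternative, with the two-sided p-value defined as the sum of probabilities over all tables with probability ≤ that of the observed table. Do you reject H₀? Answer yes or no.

Margins: r₁=2, r₂=10, c₁=9, c₂=3, n=12
p_obs = C(2,1)·C(10,8)/C(12,9); sum pmf over tables with pmf ≤ p_obs
p-value (two-sided) = 0.45455
At α=0.1: p ≥ α → fail to reject H₀

reject H₀: no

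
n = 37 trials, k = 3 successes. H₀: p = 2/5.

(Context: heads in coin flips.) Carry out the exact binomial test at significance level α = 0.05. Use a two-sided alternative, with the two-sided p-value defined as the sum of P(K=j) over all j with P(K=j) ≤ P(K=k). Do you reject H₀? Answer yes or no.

reject H₀: yes

Exact binomial: n=37, k=3, p₀=2/5=0.4000
P(X=j) = C(n,j)·p₀^j·(1−p₀)^(n−j); p = Σ P(X=j) over j with P(X=j) ≤ P(X=3)
p-value (two-sided) = 0.00003
At α=0.05: p < α → reject H₀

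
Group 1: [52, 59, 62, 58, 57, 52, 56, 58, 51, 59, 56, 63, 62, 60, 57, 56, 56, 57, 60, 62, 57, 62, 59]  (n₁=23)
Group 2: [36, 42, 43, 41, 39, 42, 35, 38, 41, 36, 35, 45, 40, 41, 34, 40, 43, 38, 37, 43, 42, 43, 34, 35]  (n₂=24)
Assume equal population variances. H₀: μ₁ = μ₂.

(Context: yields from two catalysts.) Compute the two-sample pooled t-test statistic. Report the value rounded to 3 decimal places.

x̄₁=57.870, s₁=3.307, n₁=23
x̄₂=39.292, s₂=3.368, n₂=24
s_p² = [22·3.307² + 23·3.368²]/45 = 11.1459
SE = √(s_p²·(1/23+1/24)) = 0.9742
t = (57.870−39.292)/0.9742 = 19.0704
df = 45

test statistic = 19.070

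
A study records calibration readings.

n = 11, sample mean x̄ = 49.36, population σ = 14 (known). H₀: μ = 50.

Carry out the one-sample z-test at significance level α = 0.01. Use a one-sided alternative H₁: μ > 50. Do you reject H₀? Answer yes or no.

SE = σ/√n = 14/√11 = 4.2212
z = (x̄−μ₀)/SE = (49.36−50)/4.2212 = -0.1516
p-value (one-sided, H₁ greater) = 0.56026
At α=0.01: p ≥ α → fail to reject H₀

reject H₀: no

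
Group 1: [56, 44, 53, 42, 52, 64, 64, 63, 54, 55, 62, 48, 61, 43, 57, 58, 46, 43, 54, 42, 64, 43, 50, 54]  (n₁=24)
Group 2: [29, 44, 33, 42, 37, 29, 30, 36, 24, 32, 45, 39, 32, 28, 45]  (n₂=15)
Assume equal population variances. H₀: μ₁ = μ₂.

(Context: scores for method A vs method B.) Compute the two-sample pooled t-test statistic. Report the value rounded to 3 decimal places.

test statistic = 7.416

x̄₁=53.000, s₁=7.723, n₁=24
x̄₂=35.000, s₂=6.761, n₂=15
s_p² = [23·7.723² + 14·6.761²]/37 = 54.3784
SE = √(s_p²·(1/24+1/15)) = 2.4271
t = (53.000−35.000)/2.4271 = 7.4161
df = 37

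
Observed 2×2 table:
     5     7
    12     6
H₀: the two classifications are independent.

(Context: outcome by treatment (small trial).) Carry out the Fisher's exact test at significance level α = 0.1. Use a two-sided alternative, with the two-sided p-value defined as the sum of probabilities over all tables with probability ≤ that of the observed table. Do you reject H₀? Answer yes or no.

reject H₀: no

Margins: r₁=12, r₂=18, c₁=17, c₂=13, n=30
p_obs = C(12,5)·C(18,12)/C(30,17); sum pmf over tables with pmf ≤ p_obs
p-value (two-sided) = 0.26412
At α=0.1: p ≥ α → fail to reject H₀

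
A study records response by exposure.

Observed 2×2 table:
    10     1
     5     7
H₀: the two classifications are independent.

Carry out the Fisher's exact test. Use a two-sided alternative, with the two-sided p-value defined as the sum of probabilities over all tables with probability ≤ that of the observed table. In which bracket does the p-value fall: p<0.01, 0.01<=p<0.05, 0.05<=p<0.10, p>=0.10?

Margins: r₁=11, r₂=12, c₁=15, c₂=8, n=23
p_obs = C(11,10)·C(12,5)/C(23,15); sum pmf over tables with pmf ≤ p_obs
p-value (two-sided) = 0.02719
→ bracket: 0.01<=p<0.05

p-value bracket: 0.01<=p<0.05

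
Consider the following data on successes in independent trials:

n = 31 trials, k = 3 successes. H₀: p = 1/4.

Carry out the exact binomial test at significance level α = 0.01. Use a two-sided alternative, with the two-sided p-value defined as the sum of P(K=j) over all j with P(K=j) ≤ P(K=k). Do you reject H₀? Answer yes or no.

reject H₀: no

Exact binomial: n=31, k=3, p₀=1/4=0.2500
P(X=j) = C(n,j)·p₀^j·(1−p₀)^(n−j); p = Σ P(X=j) over j with P(X=j) ≤ P(X=3)
p-value (two-sided) = 0.05960
At α=0.01: p ≥ α → fail to reject H₀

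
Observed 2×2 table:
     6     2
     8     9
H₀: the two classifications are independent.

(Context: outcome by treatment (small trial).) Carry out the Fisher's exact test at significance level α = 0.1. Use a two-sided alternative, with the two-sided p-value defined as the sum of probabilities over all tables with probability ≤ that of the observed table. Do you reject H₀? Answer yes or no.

Margins: r₁=8, r₂=17, c₁=14, c₂=11, n=25
p_obs = C(8,6)·C(17,8)/C(25,14); sum pmf over tables with pmf ≤ p_obs
p-value (two-sided) = 0.23368
At α=0.1: p ≥ α → fail to reject H₀

reject H₀: no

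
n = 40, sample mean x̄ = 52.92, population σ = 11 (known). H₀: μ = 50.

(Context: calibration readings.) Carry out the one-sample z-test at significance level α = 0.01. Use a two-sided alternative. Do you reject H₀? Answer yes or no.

reject H₀: no

SE = σ/√n = 11/√40 = 1.7393
z = (x̄−μ₀)/SE = (52.92−50)/1.7393 = 1.6789
p-value (two-sided) = 0.09318
At α=0.01: p ≥ α → fail to reject H₀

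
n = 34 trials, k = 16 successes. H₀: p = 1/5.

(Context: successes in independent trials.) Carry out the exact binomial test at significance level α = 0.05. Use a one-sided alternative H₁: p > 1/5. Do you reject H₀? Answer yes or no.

reject H₀: yes

Exact binomial: n=34, k=16, p₀=1/5=0.2000
P(X≥16) from Σ C(n,i)·p₀^i·(1−p₀)^(n−i)
p-value (one-sided, H₁ greater) = 0.00035
At α=0.05: p < α → reject H₀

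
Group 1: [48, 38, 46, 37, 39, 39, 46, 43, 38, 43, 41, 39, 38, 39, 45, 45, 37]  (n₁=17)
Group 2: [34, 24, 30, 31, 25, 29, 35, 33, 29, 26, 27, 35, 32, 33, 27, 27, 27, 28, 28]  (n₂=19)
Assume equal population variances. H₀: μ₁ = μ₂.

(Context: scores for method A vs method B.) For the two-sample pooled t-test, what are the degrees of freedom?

degrees of freedom = 34

df = n₁ + n₂ − 2 = 17 + 19 − 2 = 34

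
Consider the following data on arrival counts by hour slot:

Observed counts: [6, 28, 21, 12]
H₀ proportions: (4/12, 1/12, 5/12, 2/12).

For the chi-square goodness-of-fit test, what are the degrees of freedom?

df = k − 1 = 4 − 1 = 3

degrees of freedom = 3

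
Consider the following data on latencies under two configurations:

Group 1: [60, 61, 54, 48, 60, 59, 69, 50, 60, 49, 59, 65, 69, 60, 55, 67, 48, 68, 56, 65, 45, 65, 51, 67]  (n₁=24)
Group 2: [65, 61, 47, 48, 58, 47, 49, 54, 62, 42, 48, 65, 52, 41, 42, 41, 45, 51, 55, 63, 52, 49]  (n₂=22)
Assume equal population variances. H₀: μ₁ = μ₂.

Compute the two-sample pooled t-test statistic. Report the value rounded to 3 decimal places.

x̄₁=58.750, s₁=7.391, n₁=24
x̄₂=51.682, s₂=7.803, n₂=22
s_p² = [23·7.391² + 21·7.803²]/44 = 57.6198
SE = √(s_p²·(1/24+1/22)) = 2.2405
t = (58.750−51.682)/2.2405 = 3.1547
df = 44

test statistic = 3.155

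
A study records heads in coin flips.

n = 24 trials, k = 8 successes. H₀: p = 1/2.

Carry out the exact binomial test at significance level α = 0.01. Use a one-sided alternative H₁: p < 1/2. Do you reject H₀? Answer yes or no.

reject H₀: no

Exact binomial: n=24, k=8, p₀=1/2=0.5000
P(X≤8) from Σ C(n,i)·p₀^i·(1−p₀)^(n−i)
p-value (one-sided, H₁ less) = 0.07579
At α=0.01: p ≥ α → fail to reject H₀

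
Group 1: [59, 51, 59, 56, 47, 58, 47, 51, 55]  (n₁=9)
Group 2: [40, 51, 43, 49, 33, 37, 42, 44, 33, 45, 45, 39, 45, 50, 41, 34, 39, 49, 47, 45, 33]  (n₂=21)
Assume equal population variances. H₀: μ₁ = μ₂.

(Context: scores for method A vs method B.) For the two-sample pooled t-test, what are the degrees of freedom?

degrees of freedom = 28

df = n₁ + n₂ − 2 = 9 + 21 − 2 = 28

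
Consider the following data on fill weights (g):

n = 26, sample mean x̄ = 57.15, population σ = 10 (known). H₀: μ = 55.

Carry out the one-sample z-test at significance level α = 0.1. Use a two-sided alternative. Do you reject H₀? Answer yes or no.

reject H₀: no

SE = σ/√n = 10/√26 = 1.9612
z = (x̄−μ₀)/SE = (57.15−55)/1.9612 = 1.0963
p-value (two-sided) = 0.27295
At α=0.1: p ≥ α → fail to reject H₀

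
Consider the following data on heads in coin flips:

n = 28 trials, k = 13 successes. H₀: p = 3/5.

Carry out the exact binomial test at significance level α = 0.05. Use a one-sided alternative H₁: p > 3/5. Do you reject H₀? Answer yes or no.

reject H₀: no

Exact binomial: n=28, k=13, p₀=3/5=0.6000
P(X≥13) from Σ C(n,i)·p₀^i·(1−p₀)^(n−i)
p-value (one-sided, H₁ greater) = 0.95005
At α=0.05: p ≥ α → fail to reject H₀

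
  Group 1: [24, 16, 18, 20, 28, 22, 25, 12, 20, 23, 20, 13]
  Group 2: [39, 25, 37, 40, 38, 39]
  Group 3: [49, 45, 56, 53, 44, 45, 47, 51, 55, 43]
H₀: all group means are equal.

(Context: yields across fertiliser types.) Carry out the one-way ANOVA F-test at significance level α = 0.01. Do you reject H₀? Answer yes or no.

Group means [20.08, 36.33, 48.80], grand mean 33.821
SSB = Σnᵢ(x̄ᵢ−x̄)² = 4546.257; SSW = ΣΣ(x−x̄ᵢ)² = 611.850
MSB = 4546.257/2 = 2273.1286; MSW = 611.850/25 = 24.4740
F = MSB/MSW = 92.8793
df = (2, 25)
p-value (upper-tail) = 0.00000
At α=0.01: p < α → reject H₀

reject H₀: yes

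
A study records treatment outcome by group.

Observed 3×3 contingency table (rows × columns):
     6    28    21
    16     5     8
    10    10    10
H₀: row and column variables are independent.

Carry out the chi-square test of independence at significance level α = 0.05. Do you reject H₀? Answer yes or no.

reject H₀: yes

Row totals [55, 29, 30], col totals [32, 43, 39], n=114
χ² = (6−15.44)²/15.44 + (28−20.75)²/20.75 + (21−18.82)²/18.82 + (16−8.14)²/8.14 + (5−10.94)²/10.94 + (8−9.92)²/9.92 + (10−8.42)²/8.42 + (10−11.32)²/11.32 + (10−10.26)²/10.26 = 20.2012
df = 4
p-value (upper-tail) = 0.00046
At α=0.05: p < α → reject H₀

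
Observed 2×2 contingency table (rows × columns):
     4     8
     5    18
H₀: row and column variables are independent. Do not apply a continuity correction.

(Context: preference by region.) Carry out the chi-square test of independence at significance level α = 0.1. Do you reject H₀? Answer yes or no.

Row totals [12, 23], col totals [9, 26], n=35
χ² = (4−3.09)²/3.09 + (8−8.91)²/8.91 + (5−5.91)²/5.91 + (18−17.09)²/17.09 = 0.5549
df = 1
p-value (upper-tail) = 0.45631
At α=0.1: p ≥ α → fail to reject H₀

reject H₀: no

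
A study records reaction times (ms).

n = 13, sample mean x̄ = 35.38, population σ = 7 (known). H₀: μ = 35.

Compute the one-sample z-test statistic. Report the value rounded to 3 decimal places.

test statistic = 0.196

SE = σ/√n = 7/√13 = 1.9415
z = (x̄−μ₀)/SE = (35.38−35)/1.9415 = 0.1957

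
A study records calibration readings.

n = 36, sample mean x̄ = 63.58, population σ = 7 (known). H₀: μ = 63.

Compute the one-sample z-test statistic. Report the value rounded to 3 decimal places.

SE = σ/√n = 7/√36 = 1.1667
z = (x̄−μ₀)/SE = (63.58−63)/1.1667 = 0.4971

test statistic = 0.497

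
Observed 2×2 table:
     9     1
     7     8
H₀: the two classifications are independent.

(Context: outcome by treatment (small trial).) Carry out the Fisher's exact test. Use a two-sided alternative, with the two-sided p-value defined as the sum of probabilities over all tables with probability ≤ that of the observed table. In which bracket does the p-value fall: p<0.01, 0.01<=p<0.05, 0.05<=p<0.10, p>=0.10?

Margins: r₁=10, r₂=15, c₁=16, c₂=9, n=25
p_obs = C(10,9)·C(15,7)/C(25,16); sum pmf over tables with pmf ≤ p_obs
p-value (two-sided) = 0.04045
→ bracket: 0.01<=p<0.05

p-value bracket: 0.01<=p<0.05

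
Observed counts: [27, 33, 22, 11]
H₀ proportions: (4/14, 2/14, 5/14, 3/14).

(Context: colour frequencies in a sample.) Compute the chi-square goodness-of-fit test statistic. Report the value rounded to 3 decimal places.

n = 93; E_i = n·p_i = [26.57, 13.29, 33.21, 19.93]
χ² = (27−26.57)²/26.57 + (33−13.29)²/13.29 + (22−33.21)²/33.21 + (11−19.93)²/19.93 = 37.0470
df = 3

test statistic = 37.047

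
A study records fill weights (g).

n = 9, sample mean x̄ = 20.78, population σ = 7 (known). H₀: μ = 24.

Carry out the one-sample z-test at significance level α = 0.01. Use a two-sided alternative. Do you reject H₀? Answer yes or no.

SE = σ/√n = 7/√9 = 2.3333
z = (x̄−μ₀)/SE = (20.78−24)/2.3333 = -1.3800
p-value (two-sided) = 0.16759
At α=0.01: p ≥ α → fail to reject H₀

reject H₀: no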